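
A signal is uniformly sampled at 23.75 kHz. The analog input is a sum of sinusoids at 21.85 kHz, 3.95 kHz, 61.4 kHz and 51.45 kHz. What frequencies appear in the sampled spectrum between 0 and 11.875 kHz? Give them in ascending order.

1.9 kHz, 3.95 kHz, 9.85 kHz

fs/2 = 11.875 kHz.
21.85 kHz > fs/2 = 11.875 kHz, folds to fs − 21.85 kHz = 1.9 kHz.
3.95 kHz ≤ fs/2 = 11.875 kHz, passes unchanged.
61.4 kHz mod fs = 13.9 kHz.
13.9 kHz > fs/2 = 11.875 kHz, folds to fs − 13.9 kHz = 9.85 kHz.
51.45 kHz mod fs = 3.95 kHz.
3.95 kHz ≤ fs/2 = 11.875 kHz, appears at 3.95 kHz.
Distinct values: {1.9 kHz, 3.95 kHz, 9.85 kHz}.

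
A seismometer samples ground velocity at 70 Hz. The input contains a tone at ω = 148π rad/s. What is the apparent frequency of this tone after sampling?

ω = 148π rad/s → f = ω/(2π) = 74 Hz.
74 Hz mod fs = 4 Hz.
4 Hz ≤ fs/2 = 35 Hz, appears at 4 Hz.

4 Hz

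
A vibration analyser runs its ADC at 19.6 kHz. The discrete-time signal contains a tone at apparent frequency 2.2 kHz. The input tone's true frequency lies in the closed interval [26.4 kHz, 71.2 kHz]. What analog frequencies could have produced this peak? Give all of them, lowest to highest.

37 kHz, 41.4 kHz, 56.6 kHz, 61 kHz

Frequencies that alias to 2.2 kHz are k·fs ± 2.2 kHz for integer k ≥ 0.
k=0: 2.2 kHz.
k=1: 17.4 kHz, 21.8 kHz.
k=2: 37 kHz, 41.4 kHz.
k=3: 56.6 kHz, 61 kHz.
k=4: 76.2 kHz, 80.6 kHz.
Within [26.4 kHz, 71.2 kHz]: 37 kHz, 41.4 kHz, 56.6 kHz, 61 kHz.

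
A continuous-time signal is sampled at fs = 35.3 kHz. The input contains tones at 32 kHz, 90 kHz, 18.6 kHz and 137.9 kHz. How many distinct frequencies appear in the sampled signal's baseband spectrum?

3

fs/2 = 17.65 kHz.
32 kHz > fs/2 = 17.65 kHz, folds to fs − 32 kHz = 3.3 kHz.
90 kHz mod fs = 19.4 kHz.
19.4 kHz > fs/2 = 17.65 kHz, folds to fs − 19.4 kHz = 15.9 kHz.
18.6 kHz > fs/2 = 17.65 kHz, folds to fs − 18.6 kHz = 16.7 kHz.
137.9 kHz mod fs = 32 kHz.
32 kHz > fs/2 = 17.65 kHz, folds to fs − 32 kHz = 3.3 kHz.
Distinct values: {3.3 kHz, 15.9 kHz, 16.7 kHz} → 3.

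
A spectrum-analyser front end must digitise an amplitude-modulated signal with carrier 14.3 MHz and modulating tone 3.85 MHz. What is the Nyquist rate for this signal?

AM sidebands sit at fc ± fm = 10.45 MHz and 18.15 MHz.
Highest-frequency component: 18.15 MHz.
Nyquist rate = 2 × 18.15 MHz = 36.3 MHz.

36.3 MHz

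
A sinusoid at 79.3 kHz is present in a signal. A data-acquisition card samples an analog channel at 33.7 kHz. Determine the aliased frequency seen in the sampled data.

79.3 kHz mod fs = 11.9 kHz.
11.9 kHz ≤ fs/2 = 16.85 kHz, appears at 11.9 kHz.

11.9 kHz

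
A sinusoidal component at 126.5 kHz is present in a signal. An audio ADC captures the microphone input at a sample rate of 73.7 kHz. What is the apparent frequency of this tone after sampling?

126.5 kHz mod fs = 52.8 kHz.
52.8 kHz > fs/2 = 36.85 kHz, folds to fs − 52.8 kHz = 20.9 kHz.

20.9 kHz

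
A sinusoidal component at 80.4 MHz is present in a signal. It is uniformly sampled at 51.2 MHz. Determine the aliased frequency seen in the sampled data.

22 MHz

80.4 MHz mod fs = 29.2 MHz.
29.2 MHz > fs/2 = 25.6 MHz, folds to fs − 29.2 MHz = 22 MHz.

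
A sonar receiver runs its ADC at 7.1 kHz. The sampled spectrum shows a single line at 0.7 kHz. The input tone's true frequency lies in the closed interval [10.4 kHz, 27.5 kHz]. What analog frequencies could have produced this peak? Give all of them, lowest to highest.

Frequencies that alias to 0.7 kHz are k·fs ± 0.7 kHz for integer k ≥ 0.
k=0: 0.7 kHz.
k=1: 6.4 kHz, 7.8 kHz.
k=2: 13.5 kHz, 14.9 kHz.
k=3: 20.6 kHz, 22 kHz.
k=4: 27.7 kHz, 29.1 kHz.
Within [10.4 kHz, 27.5 kHz]: 13.5 kHz, 14.9 kHz, 20.6 kHz, 22 kHz.

13.5 kHz, 14.9 kHz, 20.6 kHz, 22 kHz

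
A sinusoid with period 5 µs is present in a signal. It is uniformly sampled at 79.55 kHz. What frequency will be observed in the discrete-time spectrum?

T = 5 µs → f = 1/T = 200 kHz.
200 kHz mod fs = 40.9 kHz.
40.9 kHz > fs/2 = 39.775 kHz, folds to fs − 40.9 kHz = 38.65 kHz.

38.65 kHz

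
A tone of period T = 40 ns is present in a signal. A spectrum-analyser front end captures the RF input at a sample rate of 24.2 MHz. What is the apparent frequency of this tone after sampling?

T = 40 ns → f = 1/T = 25 MHz.
25 MHz mod fs = 0.8 MHz.
0.8 MHz ≤ fs/2 = 12.1 MHz, appears at 0.8 MHz.

0.8 MHz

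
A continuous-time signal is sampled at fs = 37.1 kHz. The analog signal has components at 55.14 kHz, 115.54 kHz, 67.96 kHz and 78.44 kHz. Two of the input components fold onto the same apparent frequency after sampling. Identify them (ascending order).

fs/2 = 18.55 kHz.
55.14 kHz mod fs = 18.04 kHz.
18.04 kHz ≤ fs/2 = 18.55 kHz, appears at 18.04 kHz.
115.54 kHz mod fs = 4.24 kHz.
4.24 kHz ≤ fs/2 = 18.55 kHz, appears at 4.24 kHz.
67.96 kHz mod fs = 30.86 kHz.
30.86 kHz > fs/2 = 18.55 kHz, folds to fs − 30.86 kHz = 6.24 kHz.
78.44 kHz mod fs = 4.24 kHz.
4.24 kHz ≤ fs/2 = 18.55 kHz, appears at 4.24 kHz.
78.44 kHz and 115.54 kHz both map to 4.24 kHz.

78.44 kHz, 115.54 kHz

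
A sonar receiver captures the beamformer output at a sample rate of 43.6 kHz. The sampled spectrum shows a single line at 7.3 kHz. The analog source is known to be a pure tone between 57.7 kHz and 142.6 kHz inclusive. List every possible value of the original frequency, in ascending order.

Frequencies that alias to 7.3 kHz are k·fs ± 7.3 kHz for integer k ≥ 0.
k=0: 7.3 kHz.
k=1: 36.3 kHz, 50.9 kHz.
k=2: 79.9 kHz, 94.5 kHz.
k=3: 123.5 kHz, 138.1 kHz.
k=4: 167.1 kHz, 181.7 kHz.
Within [57.7 kHz, 142.6 kHz]: 79.9 kHz, 94.5 kHz, 123.5 kHz, 138.1 kHz.

79.9 kHz, 94.5 kHz, 123.5 kHz, 138.1 kHz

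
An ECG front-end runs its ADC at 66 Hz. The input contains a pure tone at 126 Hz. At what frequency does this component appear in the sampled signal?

126 Hz mod fs = 60 Hz.
60 Hz > fs/2 = 33 Hz, folds to fs − 60 Hz = 6 Hz.

6 Hz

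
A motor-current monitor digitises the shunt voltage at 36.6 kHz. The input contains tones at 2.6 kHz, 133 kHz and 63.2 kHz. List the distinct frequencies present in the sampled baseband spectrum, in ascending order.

fs/2 = 18.3 kHz.
2.6 kHz ≤ fs/2 = 18.3 kHz, passes unchanged.
133 kHz mod fs = 23.2 kHz.
23.2 kHz > fs/2 = 18.3 kHz, folds to fs − 23.2 kHz = 13.4 kHz.
63.2 kHz mod fs = 26.6 kHz.
26.6 kHz > fs/2 = 18.3 kHz, folds to fs − 26.6 kHz = 10 kHz.
Distinct values: {2.6 kHz, 10 kHz, 13.4 kHz}.

2.6 kHz, 10 kHz, 13.4 kHz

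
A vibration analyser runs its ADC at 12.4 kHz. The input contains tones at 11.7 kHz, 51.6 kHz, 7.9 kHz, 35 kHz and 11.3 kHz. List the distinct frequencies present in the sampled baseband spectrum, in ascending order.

0.7 kHz, 1.1 kHz, 2 kHz, 2.2 kHz, 4.5 kHz

fs/2 = 6.2 kHz.
11.7 kHz > fs/2 = 6.2 kHz, folds to fs − 11.7 kHz = 0.7 kHz.
51.6 kHz mod fs = 2 kHz.
2 kHz ≤ fs/2 = 6.2 kHz, appears at 2 kHz.
7.9 kHz > fs/2 = 6.2 kHz, folds to fs − 7.9 kHz = 4.5 kHz.
35 kHz mod fs = 10.2 kHz.
10.2 kHz > fs/2 = 6.2 kHz, folds to fs − 10.2 kHz = 2.2 kHz.
11.3 kHz > fs/2 = 6.2 kHz, folds to fs − 11.3 kHz = 1.1 kHz.
Distinct values: {0.7 kHz, 1.1 kHz, 2 kHz, 2.2 kHz, 4.5 kHz}.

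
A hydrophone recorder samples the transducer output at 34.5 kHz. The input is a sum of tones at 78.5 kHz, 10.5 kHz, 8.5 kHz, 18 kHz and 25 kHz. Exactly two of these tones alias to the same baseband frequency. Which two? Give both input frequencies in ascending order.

fs/2 = 17.25 kHz.
78.5 kHz mod fs = 9.5 kHz.
9.5 kHz ≤ fs/2 = 17.25 kHz, appears at 9.5 kHz.
10.5 kHz ≤ fs/2 = 17.25 kHz, passes unchanged.
8.5 kHz ≤ fs/2 = 17.25 kHz, passes unchanged.
18 kHz > fs/2 = 17.25 kHz, folds to fs − 18 kHz = 16.5 kHz.
25 kHz > fs/2 = 17.25 kHz, folds to fs − 25 kHz = 9.5 kHz.
25 kHz and 78.5 kHz both map to 9.5 kHz.

25 kHz, 78.5 kHz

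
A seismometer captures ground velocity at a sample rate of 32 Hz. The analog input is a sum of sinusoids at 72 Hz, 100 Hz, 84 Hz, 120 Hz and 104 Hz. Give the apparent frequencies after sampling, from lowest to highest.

4 Hz, 8 Hz, 12 Hz

fs/2 = 16 Hz.
72 Hz mod fs = 8 Hz.
8 Hz ≤ fs/2 = 16 Hz, appears at 8 Hz.
100 Hz mod fs = 4 Hz.
4 Hz ≤ fs/2 = 16 Hz, appears at 4 Hz.
84 Hz mod fs = 20 Hz.
20 Hz > fs/2 = 16 Hz, folds to fs − 20 Hz = 12 Hz.
120 Hz mod fs = 24 Hz.
24 Hz > fs/2 = 16 Hz, folds to fs − 24 Hz = 8 Hz.
104 Hz mod fs = 8 Hz.
8 Hz ≤ fs/2 = 16 Hz, appears at 8 Hz.
Distinct values: {4 Hz, 8 Hz, 12 Hz}.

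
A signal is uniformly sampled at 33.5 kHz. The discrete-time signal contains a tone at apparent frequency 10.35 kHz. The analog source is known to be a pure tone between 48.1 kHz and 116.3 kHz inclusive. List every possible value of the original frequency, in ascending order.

Frequencies that alias to 10.35 kHz are k·fs ± 10.35 kHz for integer k ≥ 0.
k=0: 10.35 kHz.
k=1: 23.15 kHz, 43.85 kHz.
k=2: 56.65 kHz, 77.35 kHz.
k=3: 90.15 kHz, 110.85 kHz.
k=4: 123.65 kHz, 144.35 kHz.
Within [48.1 kHz, 116.3 kHz]: 56.65 kHz, 77.35 kHz, 90.15 kHz, 110.85 kHz.

56.65 kHz, 77.35 kHz, 90.15 kHz, 110.85 kHz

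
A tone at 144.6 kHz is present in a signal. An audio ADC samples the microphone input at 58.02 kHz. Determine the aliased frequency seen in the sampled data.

144.6 kHz mod fs = 28.56 kHz.
28.56 kHz ≤ fs/2 = 29.01 kHz, appears at 28.56 kHz.

28.56 kHz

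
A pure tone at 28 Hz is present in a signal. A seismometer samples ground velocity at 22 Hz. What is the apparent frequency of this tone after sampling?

28 Hz mod fs = 6 Hz.
6 Hz ≤ fs/2 = 11 Hz, appears at 6 Hz.

6 Hz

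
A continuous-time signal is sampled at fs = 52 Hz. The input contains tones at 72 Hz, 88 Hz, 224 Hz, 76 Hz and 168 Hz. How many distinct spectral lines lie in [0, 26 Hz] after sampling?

4

fs/2 = 26 Hz.
72 Hz mod fs = 20 Hz.
20 Hz ≤ fs/2 = 26 Hz, appears at 20 Hz.
88 Hz mod fs = 36 Hz.
36 Hz > fs/2 = 26 Hz, folds to fs − 36 Hz = 16 Hz.
224 Hz mod fs = 16 Hz.
16 Hz ≤ fs/2 = 26 Hz, appears at 16 Hz.
76 Hz mod fs = 24 Hz.
24 Hz ≤ fs/2 = 26 Hz, appears at 24 Hz.
168 Hz mod fs = 12 Hz.
12 Hz ≤ fs/2 = 26 Hz, appears at 12 Hz.
Distinct values: {12 Hz, 16 Hz, 20 Hz, 24 Hz} → 4.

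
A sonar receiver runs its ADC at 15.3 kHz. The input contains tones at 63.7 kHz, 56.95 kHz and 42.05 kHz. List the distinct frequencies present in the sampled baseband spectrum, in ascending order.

2.5 kHz, 3.85 kHz, 4.25 kHz

fs/2 = 7.65 kHz.
63.7 kHz mod fs = 2.5 kHz.
2.5 kHz ≤ fs/2 = 7.65 kHz, appears at 2.5 kHz.
56.95 kHz mod fs = 11.05 kHz.
11.05 kHz > fs/2 = 7.65 kHz, folds to fs − 11.05 kHz = 4.25 kHz.
42.05 kHz mod fs = 11.45 kHz.
11.45 kHz > fs/2 = 7.65 kHz, folds to fs − 11.45 kHz = 3.85 kHz.
Distinct values: {2.5 kHz, 3.85 kHz, 4.25 kHz}.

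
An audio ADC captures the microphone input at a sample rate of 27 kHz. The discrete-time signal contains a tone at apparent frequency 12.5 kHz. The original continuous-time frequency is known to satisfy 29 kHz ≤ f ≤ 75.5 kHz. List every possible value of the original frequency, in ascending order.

39.5 kHz, 41.5 kHz, 66.5 kHz, 68.5 kHz

Frequencies that alias to 12.5 kHz are k·fs ± 12.5 kHz for integer k ≥ 0.
k=0: 12.5 kHz.
k=1: 14.5 kHz, 39.5 kHz.
k=2: 41.5 kHz, 66.5 kHz.
k=3: 68.5 kHz, 93.5 kHz.
k=4: 95.5 kHz, 120.5 kHz.
Within [29 kHz, 75.5 kHz]: 39.5 kHz, 41.5 kHz, 66.5 kHz, 68.5 kHz.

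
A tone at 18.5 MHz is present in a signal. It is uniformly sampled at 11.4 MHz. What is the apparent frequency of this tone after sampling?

4.3 MHz

18.5 MHz mod fs = 7.1 MHz.
7.1 MHz > fs/2 = 5.7 MHz, folds to fs − 7.1 MHz = 4.3 MHz.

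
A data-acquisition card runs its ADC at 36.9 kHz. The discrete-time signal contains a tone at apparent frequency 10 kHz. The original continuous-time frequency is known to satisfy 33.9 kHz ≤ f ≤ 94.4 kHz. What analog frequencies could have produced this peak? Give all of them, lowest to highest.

Frequencies that alias to 10 kHz are k·fs ± 10 kHz for integer k ≥ 0.
k=0: 10 kHz.
k=1: 26.9 kHz, 46.9 kHz.
k=2: 63.8 kHz, 83.8 kHz.
k=3: 100.7 kHz, 120.7 kHz.
Within [33.9 kHz, 94.4 kHz]: 46.9 kHz, 63.8 kHz, 83.8 kHz.

46.9 kHz, 63.8 kHz, 83.8 kHz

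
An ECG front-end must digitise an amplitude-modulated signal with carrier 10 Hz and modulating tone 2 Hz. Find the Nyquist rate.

AM sidebands sit at fc ± fm = 8 Hz and 12 Hz.
Highest-frequency component: 12 Hz.
Nyquist rate = 2 × 12 Hz = 24 Hz.

24 Hz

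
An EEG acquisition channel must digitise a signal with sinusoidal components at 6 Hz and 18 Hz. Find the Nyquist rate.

36 Hz

Highest-frequency component: 18 Hz.
Nyquist rate = 2 × 18 Hz = 36 Hz.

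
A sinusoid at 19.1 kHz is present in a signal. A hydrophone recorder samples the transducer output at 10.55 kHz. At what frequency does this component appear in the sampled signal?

19.1 kHz mod fs = 8.55 kHz.
8.55 kHz > fs/2 = 5.275 kHz, folds to fs − 8.55 kHz = 2 kHz.

2 kHz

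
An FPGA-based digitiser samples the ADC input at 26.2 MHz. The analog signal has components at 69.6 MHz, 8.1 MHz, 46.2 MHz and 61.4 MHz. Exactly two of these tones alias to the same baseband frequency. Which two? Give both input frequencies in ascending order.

61.4 MHz, 69.6 MHz

fs/2 = 13.1 MHz.
69.6 MHz mod fs = 17.2 MHz.
17.2 MHz > fs/2 = 13.1 MHz, folds to fs − 17.2 MHz = 9 MHz.
8.1 MHz ≤ fs/2 = 13.1 MHz, passes unchanged.
46.2 MHz mod fs = 20 MHz.
20 MHz > fs/2 = 13.1 MHz, folds to fs − 20 MHz = 6.2 MHz.
61.4 MHz mod fs = 9 MHz.
9 MHz ≤ fs/2 = 13.1 MHz, appears at 9 MHz.
61.4 MHz and 69.6 MHz both map to 9 MHz.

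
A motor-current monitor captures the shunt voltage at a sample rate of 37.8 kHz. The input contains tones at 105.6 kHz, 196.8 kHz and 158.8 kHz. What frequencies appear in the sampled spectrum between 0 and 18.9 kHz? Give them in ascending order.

fs/2 = 18.9 kHz.
105.6 kHz mod fs = 30 kHz.
30 kHz > fs/2 = 18.9 kHz, folds to fs − 30 kHz = 7.8 kHz.
196.8 kHz mod fs = 7.8 kHz.
7.8 kHz ≤ fs/2 = 18.9 kHz, appears at 7.8 kHz.
158.8 kHz mod fs = 7.6 kHz.
7.6 kHz ≤ fs/2 = 18.9 kHz, appears at 7.6 kHz.
Distinct values: {7.6 kHz, 7.8 kHz}.

7.6 kHz, 7.8 kHz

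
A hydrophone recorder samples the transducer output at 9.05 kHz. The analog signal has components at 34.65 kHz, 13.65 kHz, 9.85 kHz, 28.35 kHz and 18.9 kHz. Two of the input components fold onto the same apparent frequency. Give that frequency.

0.8 kHz

fs/2 = 4.525 kHz.
34.65 kHz mod fs = 7.5 kHz.
7.5 kHz > fs/2 = 4.525 kHz, folds to fs − 7.5 kHz = 1.55 kHz.
13.65 kHz mod fs = 4.6 kHz.
4.6 kHz > fs/2 = 4.525 kHz, folds to fs − 4.6 kHz = 4.45 kHz.
9.85 kHz mod fs = 0.8 kHz.
0.8 kHz ≤ fs/2 = 4.525 kHz, appears at 0.8 kHz.
28.35 kHz mod fs = 1.2 kHz.
1.2 kHz ≤ fs/2 = 4.525 kHz, appears at 1.2 kHz.
18.9 kHz mod fs = 0.8 kHz.
0.8 kHz ≤ fs/2 = 4.525 kHz, appears at 0.8 kHz.
9.85 kHz and 18.9 kHz both map to 0.8 kHz.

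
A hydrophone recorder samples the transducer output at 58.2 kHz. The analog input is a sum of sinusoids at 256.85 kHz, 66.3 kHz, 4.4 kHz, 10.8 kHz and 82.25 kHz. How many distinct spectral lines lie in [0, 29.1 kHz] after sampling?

fs/2 = 29.1 kHz.
256.85 kHz mod fs = 24.05 kHz.
24.05 kHz ≤ fs/2 = 29.1 kHz, appears at 24.05 kHz.
66.3 kHz mod fs = 8.1 kHz.
8.1 kHz ≤ fs/2 = 29.1 kHz, appears at 8.1 kHz.
4.4 kHz ≤ fs/2 = 29.1 kHz, passes unchanged.
10.8 kHz ≤ fs/2 = 29.1 kHz, passes unchanged.
82.25 kHz mod fs = 24.05 kHz.
24.05 kHz ≤ fs/2 = 29.1 kHz, appears at 24.05 kHz.
Distinct values: {4.4 kHz, 8.1 kHz, 10.8 kHz, 24.05 kHz} → 4.

4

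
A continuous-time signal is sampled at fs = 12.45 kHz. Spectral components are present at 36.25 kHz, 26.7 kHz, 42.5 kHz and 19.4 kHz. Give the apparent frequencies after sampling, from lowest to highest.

1.1 kHz, 1.8 kHz, 5.15 kHz, 5.5 kHz

fs/2 = 6.225 kHz.
36.25 kHz mod fs = 11.35 kHz.
11.35 kHz > fs/2 = 6.225 kHz, folds to fs − 11.35 kHz = 1.1 kHz.
26.7 kHz mod fs = 1.8 kHz.
1.8 kHz ≤ fs/2 = 6.225 kHz, appears at 1.8 kHz.
42.5 kHz mod fs = 5.15 kHz.
5.15 kHz ≤ fs/2 = 6.225 kHz, appears at 5.15 kHz.
19.4 kHz mod fs = 6.95 kHz.
6.95 kHz > fs/2 = 6.225 kHz, folds to fs − 6.95 kHz = 5.5 kHz.
Distinct values: {1.1 kHz, 1.8 kHz, 5.15 kHz, 5.5 kHz}.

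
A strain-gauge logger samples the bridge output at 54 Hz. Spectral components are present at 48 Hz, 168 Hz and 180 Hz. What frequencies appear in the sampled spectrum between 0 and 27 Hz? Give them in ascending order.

6 Hz, 18 Hz

fs/2 = 27 Hz.
48 Hz > fs/2 = 27 Hz, folds to fs − 48 Hz = 6 Hz.
168 Hz mod fs = 6 Hz.
6 Hz ≤ fs/2 = 27 Hz, appears at 6 Hz.
180 Hz mod fs = 18 Hz.
18 Hz ≤ fs/2 = 27 Hz, appears at 18 Hz.
Distinct values: {6 Hz, 18 Hz}.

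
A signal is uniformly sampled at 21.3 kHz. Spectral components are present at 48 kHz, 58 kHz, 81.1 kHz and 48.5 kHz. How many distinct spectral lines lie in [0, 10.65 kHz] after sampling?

3

fs/2 = 10.65 kHz.
48 kHz mod fs = 5.4 kHz.
5.4 kHz ≤ fs/2 = 10.65 kHz, appears at 5.4 kHz.
58 kHz mod fs = 15.4 kHz.
15.4 kHz > fs/2 = 10.65 kHz, folds to fs − 15.4 kHz = 5.9 kHz.
81.1 kHz mod fs = 17.2 kHz.
17.2 kHz > fs/2 = 10.65 kHz, folds to fs − 17.2 kHz = 4.1 kHz.
48.5 kHz mod fs = 5.9 kHz.
5.9 kHz ≤ fs/2 = 10.65 kHz, appears at 5.9 kHz.
Distinct values: {4.1 kHz, 5.4 kHz, 5.9 kHz} → 3.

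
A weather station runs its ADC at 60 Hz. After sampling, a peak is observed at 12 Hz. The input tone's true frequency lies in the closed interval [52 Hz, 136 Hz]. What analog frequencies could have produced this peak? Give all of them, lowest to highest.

Frequencies that alias to 12 Hz are k·fs ± 12 Hz for integer k ≥ 0.
k=0: 12 Hz.
k=1: 48 Hz, 72 Hz.
k=2: 108 Hz, 132 Hz.
k=3: 168 Hz, 192 Hz.
Within [52 Hz, 136 Hz]: 72 Hz, 108 Hz, 132 Hz.

72 Hz, 108 Hz, 132 Hz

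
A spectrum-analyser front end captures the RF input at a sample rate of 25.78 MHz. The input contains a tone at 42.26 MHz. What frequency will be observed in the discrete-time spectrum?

9.3 MHz

42.26 MHz mod fs = 16.48 MHz.
16.48 MHz > fs/2 = 12.89 MHz, folds to fs − 16.48 MHz = 9.3 MHz.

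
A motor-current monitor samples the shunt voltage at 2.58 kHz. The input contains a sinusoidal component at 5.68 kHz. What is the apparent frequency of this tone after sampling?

5.68 kHz mod fs = 0.52 kHz.
0.52 kHz ≤ fs/2 = 1.29 kHz, appears at 0.52 kHz.

0.52 kHz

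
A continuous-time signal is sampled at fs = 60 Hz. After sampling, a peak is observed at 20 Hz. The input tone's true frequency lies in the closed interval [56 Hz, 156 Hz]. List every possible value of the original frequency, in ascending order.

80 Hz, 100 Hz, 140 Hz

Frequencies that alias to 20 Hz are k·fs ± 20 Hz for integer k ≥ 0.
k=0: 20 Hz.
k=1: 40 Hz, 80 Hz.
k=2: 100 Hz, 140 Hz.
k=3: 160 Hz, 200 Hz.
Within [56 Hz, 156 Hz]: 80 Hz, 100 Hz, 140 Hz.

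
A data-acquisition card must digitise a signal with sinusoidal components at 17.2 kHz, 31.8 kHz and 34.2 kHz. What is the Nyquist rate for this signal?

68.4 kHz

Highest-frequency component: 34.2 kHz.
Nyquist rate = 2 × 34.2 kHz = 68.4 kHz.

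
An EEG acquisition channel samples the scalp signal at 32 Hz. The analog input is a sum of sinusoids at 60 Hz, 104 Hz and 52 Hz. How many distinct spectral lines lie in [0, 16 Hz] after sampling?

fs/2 = 16 Hz.
60 Hz mod fs = 28 Hz.
28 Hz > fs/2 = 16 Hz, folds to fs − 28 Hz = 4 Hz.
104 Hz mod fs = 8 Hz.
8 Hz ≤ fs/2 = 16 Hz, appears at 8 Hz.
52 Hz mod fs = 20 Hz.
20 Hz > fs/2 = 16 Hz, folds to fs − 20 Hz = 12 Hz.
Distinct values: {4 Hz, 8 Hz, 12 Hz} → 3.

3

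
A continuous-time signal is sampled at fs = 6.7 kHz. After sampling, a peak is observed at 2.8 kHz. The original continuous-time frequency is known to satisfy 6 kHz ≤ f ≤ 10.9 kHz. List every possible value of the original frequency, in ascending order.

Frequencies that alias to 2.8 kHz are k·fs ± 2.8 kHz for integer k ≥ 0.
k=0: 2.8 kHz.
k=1: 3.9 kHz, 9.5 kHz.
k=2: 10.6 kHz, 16.2 kHz.
k=3: 17.3 kHz, 22.9 kHz.
Within [6 kHz, 10.9 kHz]: 9.5 kHz, 10.6 kHz.

9.5 kHz, 10.6 kHz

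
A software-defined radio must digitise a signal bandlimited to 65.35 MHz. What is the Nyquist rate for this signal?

Nyquist rate = 2 × 65.35 MHz = 130.7 MHz.

130.7 MHz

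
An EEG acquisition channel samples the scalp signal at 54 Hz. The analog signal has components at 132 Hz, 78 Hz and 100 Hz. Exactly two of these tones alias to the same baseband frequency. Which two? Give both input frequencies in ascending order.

78 Hz, 132 Hz

fs/2 = 27 Hz.
132 Hz mod fs = 24 Hz.
24 Hz ≤ fs/2 = 27 Hz, appears at 24 Hz.
78 Hz mod fs = 24 Hz.
24 Hz ≤ fs/2 = 27 Hz, appears at 24 Hz.
100 Hz mod fs = 46 Hz.
46 Hz > fs/2 = 27 Hz, folds to fs − 46 Hz = 8 Hz.
78 Hz and 132 Hz both map to 24 Hz.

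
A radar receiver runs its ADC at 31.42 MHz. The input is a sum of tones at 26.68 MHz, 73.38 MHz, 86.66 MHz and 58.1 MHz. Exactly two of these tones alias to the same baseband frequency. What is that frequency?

4.74 MHz

fs/2 = 15.71 MHz.
26.68 MHz > fs/2 = 15.71 MHz, folds to fs − 26.68 MHz = 4.74 MHz.
73.38 MHz mod fs = 10.54 MHz.
10.54 MHz ≤ fs/2 = 15.71 MHz, appears at 10.54 MHz.
86.66 MHz mod fs = 23.82 MHz.
23.82 MHz > fs/2 = 15.71 MHz, folds to fs − 23.82 MHz = 7.6 MHz.
58.1 MHz mod fs = 26.68 MHz.
26.68 MHz > fs/2 = 15.71 MHz, folds to fs − 26.68 MHz = 4.74 MHz.
26.68 MHz and 58.1 MHz both map to 4.74 MHz.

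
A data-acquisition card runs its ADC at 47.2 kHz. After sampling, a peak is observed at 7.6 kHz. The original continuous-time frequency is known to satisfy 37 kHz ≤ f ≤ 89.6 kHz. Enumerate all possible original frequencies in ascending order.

39.6 kHz, 54.8 kHz, 86.8 kHz

Frequencies that alias to 7.6 kHz are k·fs ± 7.6 kHz for integer k ≥ 0.
k=0: 7.6 kHz.
k=1: 39.6 kHz, 54.8 kHz.
k=2: 86.8 kHz, 102 kHz.
k=3: 134 kHz, 149.2 kHz.
Within [37 kHz, 89.6 kHz]: 39.6 kHz, 54.8 kHz, 86.8 kHz.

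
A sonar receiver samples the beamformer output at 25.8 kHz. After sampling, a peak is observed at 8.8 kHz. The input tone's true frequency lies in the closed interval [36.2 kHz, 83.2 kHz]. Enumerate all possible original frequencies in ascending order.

42.8 kHz, 60.4 kHz, 68.6 kHz

Frequencies that alias to 8.8 kHz are k·fs ± 8.8 kHz for integer k ≥ 0.
k=0: 8.8 kHz.
k=1: 17 kHz, 34.6 kHz.
k=2: 42.8 kHz, 60.4 kHz.
k=3: 68.6 kHz, 86.2 kHz.
k=4: 94.4 kHz, 112 kHz.
Within [36.2 kHz, 83.2 kHz]: 42.8 kHz, 60.4 kHz, 68.6 kHz.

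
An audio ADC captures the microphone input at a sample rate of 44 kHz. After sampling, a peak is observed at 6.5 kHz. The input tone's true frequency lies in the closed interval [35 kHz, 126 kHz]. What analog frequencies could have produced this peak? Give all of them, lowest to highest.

37.5 kHz, 50.5 kHz, 81.5 kHz, 94.5 kHz, 125.5 kHz

Frequencies that alias to 6.5 kHz are k·fs ± 6.5 kHz for integer k ≥ 0.
k=0: 6.5 kHz.
k=1: 37.5 kHz, 50.5 kHz.
k=2: 81.5 kHz, 94.5 kHz.
k=3: 125.5 kHz, 138.5 kHz.
k=4: 169.5 kHz, 182.5 kHz.
Within [35 kHz, 126 kHz]: 37.5 kHz, 50.5 kHz, 81.5 kHz, 94.5 kHz, 125.5 kHz.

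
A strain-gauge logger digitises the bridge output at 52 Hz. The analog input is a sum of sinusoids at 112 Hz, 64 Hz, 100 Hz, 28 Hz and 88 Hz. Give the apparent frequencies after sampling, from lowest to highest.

fs/2 = 26 Hz.
112 Hz mod fs = 8 Hz.
8 Hz ≤ fs/2 = 26 Hz, appears at 8 Hz.
64 Hz mod fs = 12 Hz.
12 Hz ≤ fs/2 = 26 Hz, appears at 12 Hz.
100 Hz mod fs = 48 Hz.
48 Hz > fs/2 = 26 Hz, folds to fs − 48 Hz = 4 Hz.
28 Hz > fs/2 = 26 Hz, folds to fs − 28 Hz = 24 Hz.
88 Hz mod fs = 36 Hz.
36 Hz > fs/2 = 26 Hz, folds to fs − 36 Hz = 16 Hz.
Distinct values: {4 Hz, 8 Hz, 12 Hz, 16 Hz, 24 Hz}.

4 Hz, 8 Hz, 12 Hz, 16 Hz, 24 Hz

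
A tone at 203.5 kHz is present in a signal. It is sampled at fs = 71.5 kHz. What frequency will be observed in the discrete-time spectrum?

203.5 kHz mod fs = 60.5 kHz.
60.5 kHz > fs/2 = 35.75 kHz, folds to fs − 60.5 kHz = 11 kHz.

11 kHz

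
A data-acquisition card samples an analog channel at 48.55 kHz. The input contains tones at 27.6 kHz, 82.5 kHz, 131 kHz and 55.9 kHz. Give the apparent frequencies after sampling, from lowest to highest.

fs/2 = 24.275 kHz.
27.6 kHz > fs/2 = 24.275 kHz, folds to fs − 27.6 kHz = 20.95 kHz.
82.5 kHz mod fs = 33.95 kHz.
33.95 kHz > fs/2 = 24.275 kHz, folds to fs − 33.95 kHz = 14.6 kHz.
131 kHz mod fs = 33.9 kHz.
33.9 kHz > fs/2 = 24.275 kHz, folds to fs − 33.9 kHz = 14.65 kHz.
55.9 kHz mod fs = 7.35 kHz.
7.35 kHz ≤ fs/2 = 24.275 kHz, appears at 7.35 kHz.
Distinct values: {7.35 kHz, 14.6 kHz, 14.65 kHz, 20.95 kHz}.

7.35 kHz, 14.6 kHz, 14.65 kHz, 20.95 kHz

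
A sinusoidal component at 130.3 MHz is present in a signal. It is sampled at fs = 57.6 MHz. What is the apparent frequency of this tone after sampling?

130.3 MHz mod fs = 15.1 MHz.
15.1 MHz ≤ fs/2 = 28.8 MHz, appears at 15.1 MHz.

15.1 MHz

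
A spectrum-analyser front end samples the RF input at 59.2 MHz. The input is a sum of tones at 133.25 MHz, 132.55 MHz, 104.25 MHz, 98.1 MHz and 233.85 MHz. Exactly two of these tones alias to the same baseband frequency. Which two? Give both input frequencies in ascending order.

104.25 MHz, 132.55 MHz

fs/2 = 29.6 MHz.
133.25 MHz mod fs = 14.85 MHz.
14.85 MHz ≤ fs/2 = 29.6 MHz, appears at 14.85 MHz.
132.55 MHz mod fs = 14.15 MHz.
14.15 MHz ≤ fs/2 = 29.6 MHz, appears at 14.15 MHz.
104.25 MHz mod fs = 45.05 MHz.
45.05 MHz > fs/2 = 29.6 MHz, folds to fs − 45.05 MHz = 14.15 MHz.
98.1 MHz mod fs = 38.9 MHz.
38.9 MHz > fs/2 = 29.6 MHz, folds to fs − 38.9 MHz = 20.3 MHz.
233.85 MHz mod fs = 56.25 MHz.
56.25 MHz > fs/2 = 29.6 MHz, folds to fs − 56.25 MHz = 2.95 MHz.
104.25 MHz and 132.55 MHz both map to 14.15 MHz.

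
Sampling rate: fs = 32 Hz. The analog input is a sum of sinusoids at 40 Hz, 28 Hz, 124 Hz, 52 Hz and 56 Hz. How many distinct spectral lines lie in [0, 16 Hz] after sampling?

fs/2 = 16 Hz.
40 Hz mod fs = 8 Hz.
8 Hz ≤ fs/2 = 16 Hz, appears at 8 Hz.
28 Hz > fs/2 = 16 Hz, folds to fs − 28 Hz = 4 Hz.
124 Hz mod fs = 28 Hz.
28 Hz > fs/2 = 16 Hz, folds to fs − 28 Hz = 4 Hz.
52 Hz mod fs = 20 Hz.
20 Hz > fs/2 = 16 Hz, folds to fs − 20 Hz = 12 Hz.
56 Hz mod fs = 24 Hz.
24 Hz > fs/2 = 16 Hz, folds to fs − 24 Hz = 8 Hz.
Distinct values: {4 Hz, 8 Hz, 12 Hz} → 3.

3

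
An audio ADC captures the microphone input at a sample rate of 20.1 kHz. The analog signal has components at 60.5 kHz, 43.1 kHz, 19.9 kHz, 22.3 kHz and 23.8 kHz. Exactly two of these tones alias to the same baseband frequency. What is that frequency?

0.2 kHz

fs/2 = 10.05 kHz.
60.5 kHz mod fs = 0.2 kHz.
0.2 kHz ≤ fs/2 = 10.05 kHz, appears at 0.2 kHz.
43.1 kHz mod fs = 2.9 kHz.
2.9 kHz ≤ fs/2 = 10.05 kHz, appears at 2.9 kHz.
19.9 kHz > fs/2 = 10.05 kHz, folds to fs − 19.9 kHz = 0.2 kHz.
22.3 kHz mod fs = 2.2 kHz.
2.2 kHz ≤ fs/2 = 10.05 kHz, appears at 2.2 kHz.
23.8 kHz mod fs = 3.7 kHz.
3.7 kHz ≤ fs/2 = 10.05 kHz, appears at 3.7 kHz.
19.9 kHz and 60.5 kHz both map to 0.2 kHz.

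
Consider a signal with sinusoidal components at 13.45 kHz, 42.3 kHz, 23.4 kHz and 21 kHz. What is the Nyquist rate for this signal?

Highest-frequency component: 42.3 kHz.
Nyquist rate = 2 × 42.3 kHz = 84.6 kHz.

84.6 kHz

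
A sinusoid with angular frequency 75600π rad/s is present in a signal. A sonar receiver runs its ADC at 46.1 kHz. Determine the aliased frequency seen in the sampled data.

8.3 kHz

ω = 75600π rad/s → f = ω/(2π) = 37800 Hz = 37.8 kHz.
37.8 kHz > fs/2 = 23.05 kHz, folds to fs − 37.8 kHz = 8.3 kHz.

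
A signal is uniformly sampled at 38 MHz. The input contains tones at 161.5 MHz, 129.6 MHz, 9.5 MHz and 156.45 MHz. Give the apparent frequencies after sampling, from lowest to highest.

4.45 MHz, 9.5 MHz, 15.6 MHz

fs/2 = 19 MHz.
161.5 MHz mod fs = 9.5 MHz.
9.5 MHz ≤ fs/2 = 19 MHz, appears at 9.5 MHz.
129.6 MHz mod fs = 15.6 MHz.
15.6 MHz ≤ fs/2 = 19 MHz, appears at 15.6 MHz.
9.5 MHz ≤ fs/2 = 19 MHz, passes unchanged.
156.45 MHz mod fs = 4.45 MHz.
4.45 MHz ≤ fs/2 = 19 MHz, appears at 4.45 MHz.
Distinct values: {4.45 MHz, 9.5 MHz, 15.6 MHz}.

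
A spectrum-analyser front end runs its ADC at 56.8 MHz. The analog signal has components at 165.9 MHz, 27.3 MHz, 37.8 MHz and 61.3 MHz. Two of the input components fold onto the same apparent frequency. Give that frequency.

4.5 MHz

fs/2 = 28.4 MHz.
165.9 MHz mod fs = 52.3 MHz.
52.3 MHz > fs/2 = 28.4 MHz, folds to fs − 52.3 MHz = 4.5 MHz.
27.3 MHz ≤ fs/2 = 28.4 MHz, passes unchanged.
37.8 MHz > fs/2 = 28.4 MHz, folds to fs − 37.8 MHz = 19 MHz.
61.3 MHz mod fs = 4.5 MHz.
4.5 MHz ≤ fs/2 = 28.4 MHz, appears at 4.5 MHz.
61.3 MHz and 165.9 MHz both map to 4.5 MHz.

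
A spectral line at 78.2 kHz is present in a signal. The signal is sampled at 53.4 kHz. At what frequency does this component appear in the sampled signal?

24.8 kHz

78.2 kHz mod fs = 24.8 kHz.
24.8 kHz ≤ fs/2 = 26.7 kHz, appears at 24.8 kHz.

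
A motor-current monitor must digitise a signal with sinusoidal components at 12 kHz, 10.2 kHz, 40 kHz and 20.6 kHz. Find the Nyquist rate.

80 kHz

Highest-frequency component: 40 kHz.
Nyquist rate = 2 × 40 kHz = 80 kHz.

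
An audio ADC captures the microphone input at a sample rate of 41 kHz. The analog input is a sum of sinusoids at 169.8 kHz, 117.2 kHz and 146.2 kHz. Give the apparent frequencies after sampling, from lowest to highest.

fs/2 = 20.5 kHz.
169.8 kHz mod fs = 5.8 kHz.
5.8 kHz ≤ fs/2 = 20.5 kHz, appears at 5.8 kHz.
117.2 kHz mod fs = 35.2 kHz.
35.2 kHz > fs/2 = 20.5 kHz, folds to fs − 35.2 kHz = 5.8 kHz.
146.2 kHz mod fs = 23.2 kHz.
23.2 kHz > fs/2 = 20.5 kHz, folds to fs − 23.2 kHz = 17.8 kHz.
Distinct values: {5.8 kHz, 17.8 kHz}.

5.8 kHz, 17.8 kHz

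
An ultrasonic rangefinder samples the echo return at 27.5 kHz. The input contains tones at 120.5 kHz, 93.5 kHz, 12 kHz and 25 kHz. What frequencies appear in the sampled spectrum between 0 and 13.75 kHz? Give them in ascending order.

2.5 kHz, 10.5 kHz, 11 kHz, 12 kHz

fs/2 = 13.75 kHz.
120.5 kHz mod fs = 10.5 kHz.
10.5 kHz ≤ fs/2 = 13.75 kHz, appears at 10.5 kHz.
93.5 kHz mod fs = 11 kHz.
11 kHz ≤ fs/2 = 13.75 kHz, appears at 11 kHz.
12 kHz ≤ fs/2 = 13.75 kHz, passes unchanged.
25 kHz > fs/2 = 13.75 kHz, folds to fs − 25 kHz = 2.5 kHz.
Distinct values: {2.5 kHz, 10.5 kHz, 11 kHz, 12 kHz}.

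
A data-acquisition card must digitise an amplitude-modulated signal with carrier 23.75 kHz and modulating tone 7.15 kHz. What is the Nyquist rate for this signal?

AM sidebands sit at fc ± fm = 16.6 kHz and 30.9 kHz.
Highest-frequency component: 30.9 kHz.
Nyquist rate = 2 × 30.9 kHz = 61.8 kHz.

61.8 kHz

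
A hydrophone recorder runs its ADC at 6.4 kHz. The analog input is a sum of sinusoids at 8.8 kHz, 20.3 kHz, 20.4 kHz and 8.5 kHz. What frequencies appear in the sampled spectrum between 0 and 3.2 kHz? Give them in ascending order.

fs/2 = 3.2 kHz.
8.8 kHz mod fs = 2.4 kHz.
2.4 kHz ≤ fs/2 = 3.2 kHz, appears at 2.4 kHz.
20.3 kHz mod fs = 1.1 kHz.
1.1 kHz ≤ fs/2 = 3.2 kHz, appears at 1.1 kHz.
20.4 kHz mod fs = 1.2 kHz.
1.2 kHz ≤ fs/2 = 3.2 kHz, appears at 1.2 kHz.
8.5 kHz mod fs = 2.1 kHz.
2.1 kHz ≤ fs/2 = 3.2 kHz, appears at 2.1 kHz.
Distinct values: {1.1 kHz, 1.2 kHz, 2.1 kHz, 2.4 kHz}.

1.1 kHz, 1.2 kHz, 2.1 kHz, 2.4 kHz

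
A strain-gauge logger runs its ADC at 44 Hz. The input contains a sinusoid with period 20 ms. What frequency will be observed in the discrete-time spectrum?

6 Hz

T = 20 ms → f = 1/T = 50 Hz.
50 Hz mod fs = 6 Hz.
6 Hz ≤ fs/2 = 22 Hz, appears at 6 Hz.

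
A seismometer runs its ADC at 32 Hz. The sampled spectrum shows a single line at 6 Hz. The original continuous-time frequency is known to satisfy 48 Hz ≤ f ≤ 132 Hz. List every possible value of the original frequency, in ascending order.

Frequencies that alias to 6 Hz are k·fs ± 6 Hz for integer k ≥ 0.
k=0: 6 Hz.
k=1: 26 Hz, 38 Hz.
k=2: 58 Hz, 70 Hz.
k=3: 90 Hz, 102 Hz.
k=4: 122 Hz, 134 Hz.
k=5: 154 Hz, 166 Hz.
Within [48 Hz, 132 Hz]: 58 Hz, 70 Hz, 90 Hz, 102 Hz, 122 Hz.

58 Hz, 70 Hz, 90 Hz, 102 Hz, 122 Hz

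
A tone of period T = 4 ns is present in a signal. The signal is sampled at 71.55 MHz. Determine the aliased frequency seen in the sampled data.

T = 4 ns → f = 1/T = 250 MHz.
250 MHz mod fs = 35.35 MHz.
35.35 MHz ≤ fs/2 = 35.775 MHz, appears at 35.35 MHz.

35.35 MHz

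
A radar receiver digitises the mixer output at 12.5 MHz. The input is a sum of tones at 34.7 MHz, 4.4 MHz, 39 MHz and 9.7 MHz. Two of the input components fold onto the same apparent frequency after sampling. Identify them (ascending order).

fs/2 = 6.25 MHz.
34.7 MHz mod fs = 9.7 MHz.
9.7 MHz > fs/2 = 6.25 MHz, folds to fs − 9.7 MHz = 2.8 MHz.
4.4 MHz ≤ fs/2 = 6.25 MHz, passes unchanged.
39 MHz mod fs = 1.5 MHz.
1.5 MHz ≤ fs/2 = 6.25 MHz, appears at 1.5 MHz.
9.7 MHz > fs/2 = 6.25 MHz, folds to fs − 9.7 MHz = 2.8 MHz.
9.7 MHz and 34.7 MHz both map to 2.8 MHz.

9.7 MHz, 34.7 MHz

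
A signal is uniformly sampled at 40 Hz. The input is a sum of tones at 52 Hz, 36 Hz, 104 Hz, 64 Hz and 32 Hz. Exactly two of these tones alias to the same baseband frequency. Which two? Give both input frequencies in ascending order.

64 Hz, 104 Hz

fs/2 = 20 Hz.
52 Hz mod fs = 12 Hz.
12 Hz ≤ fs/2 = 20 Hz, appears at 12 Hz.
36 Hz > fs/2 = 20 Hz, folds to fs − 36 Hz = 4 Hz.
104 Hz mod fs = 24 Hz.
24 Hz > fs/2 = 20 Hz, folds to fs − 24 Hz = 16 Hz.
64 Hz mod fs = 24 Hz.
24 Hz > fs/2 = 20 Hz, folds to fs − 24 Hz = 16 Hz.
32 Hz > fs/2 = 20 Hz, folds to fs − 32 Hz = 8 Hz.
64 Hz and 104 Hz both map to 16 Hz.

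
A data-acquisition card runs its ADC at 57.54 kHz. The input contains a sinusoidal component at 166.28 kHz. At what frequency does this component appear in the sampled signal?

166.28 kHz mod fs = 51.2 kHz.
51.2 kHz > fs/2 = 28.77 kHz, folds to fs − 51.2 kHz = 6.34 kHz.

6.34 kHz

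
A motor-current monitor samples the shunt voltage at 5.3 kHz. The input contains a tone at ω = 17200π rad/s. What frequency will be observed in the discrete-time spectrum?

ω = 17200π rad/s → f = ω/(2π) = 8600 Hz = 8.6 kHz.
8.6 kHz mod fs = 3.3 kHz.
3.3 kHz > fs/2 = 2.65 kHz, folds to fs − 3.3 kHz = 2 kHz.

2 kHz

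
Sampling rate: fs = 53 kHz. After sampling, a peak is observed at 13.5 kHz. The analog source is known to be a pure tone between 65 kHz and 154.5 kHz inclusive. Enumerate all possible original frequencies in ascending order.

Frequencies that alias to 13.5 kHz are k·fs ± 13.5 kHz for integer k ≥ 0.
k=0: 13.5 kHz.
k=1: 39.5 kHz, 66.5 kHz.
k=2: 92.5 kHz, 119.5 kHz.
k=3: 145.5 kHz, 172.5 kHz.
k=4: 198.5 kHz, 225.5 kHz.
Within [65 kHz, 154.5 kHz]: 66.5 kHz, 92.5 kHz, 119.5 kHz, 145.5 kHz.

66.5 kHz, 92.5 kHz, 119.5 kHz, 145.5 kHz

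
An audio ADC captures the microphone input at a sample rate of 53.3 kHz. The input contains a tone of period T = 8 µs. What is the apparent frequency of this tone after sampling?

18.4 kHz

T = 8 µs → f = 1/T = 125 kHz.
125 kHz mod fs = 18.4 kHz.
18.4 kHz ≤ fs/2 = 26.65 kHz, appears at 18.4 kHz.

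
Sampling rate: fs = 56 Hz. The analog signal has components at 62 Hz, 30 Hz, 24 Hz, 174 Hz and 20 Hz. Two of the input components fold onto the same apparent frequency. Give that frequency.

6 Hz

fs/2 = 28 Hz.
62 Hz mod fs = 6 Hz.
6 Hz ≤ fs/2 = 28 Hz, appears at 6 Hz.
30 Hz > fs/2 = 28 Hz, folds to fs − 30 Hz = 26 Hz.
24 Hz ≤ fs/2 = 28 Hz, passes unchanged.
174 Hz mod fs = 6 Hz.
6 Hz ≤ fs/2 = 28 Hz, appears at 6 Hz.
20 Hz ≤ fs/2 = 28 Hz, passes unchanged.
62 Hz and 174 Hz both map to 6 Hz.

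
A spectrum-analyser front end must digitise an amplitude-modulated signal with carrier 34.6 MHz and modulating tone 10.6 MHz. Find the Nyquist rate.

AM sidebands sit at fc ± fm = 24 MHz and 45.2 MHz.
Highest-frequency component: 45.2 MHz.
Nyquist rate = 2 × 45.2 MHz = 90.4 MHz.

90.4 MHz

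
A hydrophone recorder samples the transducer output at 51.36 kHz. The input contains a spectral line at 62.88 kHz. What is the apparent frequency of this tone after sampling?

62.88 kHz mod fs = 11.52 kHz.
11.52 kHz ≤ fs/2 = 25.68 kHz, appears at 11.52 kHz.

11.52 kHz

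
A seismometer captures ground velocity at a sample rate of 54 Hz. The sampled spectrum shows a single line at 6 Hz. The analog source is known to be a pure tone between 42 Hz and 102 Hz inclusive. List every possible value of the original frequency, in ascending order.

48 Hz, 60 Hz, 102 Hz

Frequencies that alias to 6 Hz are k·fs ± 6 Hz for integer k ≥ 0.
k=0: 6 Hz.
k=1: 48 Hz, 60 Hz.
k=2: 102 Hz, 114 Hz.
k=3: 156 Hz, 168 Hz.
Within [42 Hz, 102 Hz]: 48 Hz, 60 Hz, 102 Hz.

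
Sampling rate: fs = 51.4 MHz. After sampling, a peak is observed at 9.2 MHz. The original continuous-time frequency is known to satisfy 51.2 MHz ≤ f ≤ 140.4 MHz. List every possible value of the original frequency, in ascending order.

60.6 MHz, 93.6 MHz, 112 MHz

Frequencies that alias to 9.2 MHz are k·fs ± 9.2 MHz for integer k ≥ 0.
k=0: 9.2 MHz.
k=1: 42.2 MHz, 60.6 MHz.
k=2: 93.6 MHz, 112 MHz.
k=3: 145 MHz, 163.4 MHz.
Within [51.2 MHz, 140.4 MHz]: 60.6 MHz, 93.6 MHz, 112 MHz.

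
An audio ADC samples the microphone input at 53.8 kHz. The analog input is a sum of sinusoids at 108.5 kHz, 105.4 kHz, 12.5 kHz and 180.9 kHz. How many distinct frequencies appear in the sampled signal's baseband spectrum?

4

fs/2 = 26.9 kHz.
108.5 kHz mod fs = 0.9 kHz.
0.9 kHz ≤ fs/2 = 26.9 kHz, appears at 0.9 kHz.
105.4 kHz mod fs = 51.6 kHz.
51.6 kHz > fs/2 = 26.9 kHz, folds to fs − 51.6 kHz = 2.2 kHz.
12.5 kHz ≤ fs/2 = 26.9 kHz, passes unchanged.
180.9 kHz mod fs = 19.5 kHz.
19.5 kHz ≤ fs/2 = 26.9 kHz, appears at 19.5 kHz.
Distinct values: {0.9 kHz, 2.2 kHz, 12.5 kHz, 19.5 kHz} → 4.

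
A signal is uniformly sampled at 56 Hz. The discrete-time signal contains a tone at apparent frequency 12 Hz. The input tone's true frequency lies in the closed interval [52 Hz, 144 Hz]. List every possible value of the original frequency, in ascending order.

68 Hz, 100 Hz, 124 Hz

Frequencies that alias to 12 Hz are k·fs ± 12 Hz for integer k ≥ 0.
k=0: 12 Hz.
k=1: 44 Hz, 68 Hz.
k=2: 100 Hz, 124 Hz.
k=3: 156 Hz, 180 Hz.
Within [52 Hz, 144 Hz]: 68 Hz, 100 Hz, 124 Hz.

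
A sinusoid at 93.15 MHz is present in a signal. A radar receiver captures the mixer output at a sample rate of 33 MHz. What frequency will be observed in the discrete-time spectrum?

5.85 MHz

93.15 MHz mod fs = 27.15 MHz.
27.15 MHz > fs/2 = 16.5 MHz, folds to fs − 27.15 MHz = 5.85 MHz.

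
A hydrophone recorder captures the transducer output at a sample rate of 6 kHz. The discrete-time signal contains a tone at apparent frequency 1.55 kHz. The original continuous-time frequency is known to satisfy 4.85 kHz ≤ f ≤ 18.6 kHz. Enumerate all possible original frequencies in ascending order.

7.55 kHz, 10.45 kHz, 13.55 kHz, 16.45 kHz

Frequencies that alias to 1.55 kHz are k·fs ± 1.55 kHz for integer k ≥ 0.
k=0: 1.55 kHz.
k=1: 4.45 kHz, 7.55 kHz.
k=2: 10.45 kHz, 13.55 kHz.
k=3: 16.45 kHz, 19.55 kHz.
k=4: 22.45 kHz, 25.55 kHz.
Within [4.85 kHz, 18.6 kHz]: 7.55 kHz, 10.45 kHz, 13.55 kHz, 16.45 kHz.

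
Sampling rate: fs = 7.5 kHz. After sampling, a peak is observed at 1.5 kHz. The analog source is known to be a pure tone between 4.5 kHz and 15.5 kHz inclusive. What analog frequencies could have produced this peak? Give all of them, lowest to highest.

6 kHz, 9 kHz, 13.5 kHz

Frequencies that alias to 1.5 kHz are k·fs ± 1.5 kHz for integer k ≥ 0.
k=0: 1.5 kHz.
k=1: 6 kHz, 9 kHz.
k=2: 13.5 kHz, 16.5 kHz.
k=3: 21 kHz, 24 kHz.
Within [4.5 kHz, 15.5 kHz]: 6 kHz, 9 kHz, 13.5 kHz.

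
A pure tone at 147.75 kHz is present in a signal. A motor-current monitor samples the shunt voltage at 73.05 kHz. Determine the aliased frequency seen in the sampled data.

147.75 kHz mod fs = 1.65 kHz.
1.65 kHz ≤ fs/2 = 36.525 kHz, appears at 1.65 kHz.

1.65 kHz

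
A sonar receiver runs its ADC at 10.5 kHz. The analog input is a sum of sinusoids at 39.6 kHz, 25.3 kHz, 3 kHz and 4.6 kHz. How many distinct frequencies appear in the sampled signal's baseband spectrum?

fs/2 = 5.25 kHz.
39.6 kHz mod fs = 8.1 kHz.
8.1 kHz > fs/2 = 5.25 kHz, folds to fs − 8.1 kHz = 2.4 kHz.
25.3 kHz mod fs = 4.3 kHz.
4.3 kHz ≤ fs/2 = 5.25 kHz, appears at 4.3 kHz.
3 kHz ≤ fs/2 = 5.25 kHz, passes unchanged.
4.6 kHz ≤ fs/2 = 5.25 kHz, passes unchanged.
Distinct values: {2.4 kHz, 3 kHz, 4.3 kHz, 4.6 kHz} → 4.

4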